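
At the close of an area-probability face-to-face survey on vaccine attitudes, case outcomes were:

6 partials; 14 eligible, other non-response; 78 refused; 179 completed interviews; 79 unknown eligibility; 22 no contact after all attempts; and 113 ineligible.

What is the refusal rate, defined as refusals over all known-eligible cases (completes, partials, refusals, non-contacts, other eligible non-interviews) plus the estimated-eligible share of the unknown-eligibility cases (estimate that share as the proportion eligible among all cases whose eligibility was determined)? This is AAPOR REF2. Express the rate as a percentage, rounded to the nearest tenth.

Num → 78
Known eligible → 179 + 6 + 78 + 22 + 14 = 299
e = 299 / (299 + 113) = 299 / 412 = 0.7257
Estimated eligible among unknowns → 0.7257 × 79 = 57.33
Base → 299 + 57.33 = 356.33
REF2 = 78 / 356.33 = 0.2189

21.9%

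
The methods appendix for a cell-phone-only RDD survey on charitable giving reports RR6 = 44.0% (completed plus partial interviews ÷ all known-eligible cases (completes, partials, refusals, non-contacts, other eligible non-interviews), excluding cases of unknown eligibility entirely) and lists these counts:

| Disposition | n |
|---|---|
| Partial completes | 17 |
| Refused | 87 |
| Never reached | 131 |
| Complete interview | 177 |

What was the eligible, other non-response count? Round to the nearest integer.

Numerator = 177 + 17 = 194
RR6 = 194 / D = 0.440
D = 194 / 0.440 = 440.9
Remaining denominator categories sum to 412
eligible, other non-response = 440.9 − 412 ≈ 29

29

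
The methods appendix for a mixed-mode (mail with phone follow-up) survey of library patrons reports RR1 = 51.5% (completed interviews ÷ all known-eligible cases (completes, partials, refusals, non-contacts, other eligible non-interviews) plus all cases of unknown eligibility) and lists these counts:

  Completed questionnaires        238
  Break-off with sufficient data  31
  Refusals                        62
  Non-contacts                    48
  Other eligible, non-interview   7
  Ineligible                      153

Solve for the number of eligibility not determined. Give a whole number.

RR1 = 238 / D = 0.515
D = 238 / 0.515 = 462.1
Other denominator terms total 386
eligibility not determined = 462.1 − 386 ≈ 76

76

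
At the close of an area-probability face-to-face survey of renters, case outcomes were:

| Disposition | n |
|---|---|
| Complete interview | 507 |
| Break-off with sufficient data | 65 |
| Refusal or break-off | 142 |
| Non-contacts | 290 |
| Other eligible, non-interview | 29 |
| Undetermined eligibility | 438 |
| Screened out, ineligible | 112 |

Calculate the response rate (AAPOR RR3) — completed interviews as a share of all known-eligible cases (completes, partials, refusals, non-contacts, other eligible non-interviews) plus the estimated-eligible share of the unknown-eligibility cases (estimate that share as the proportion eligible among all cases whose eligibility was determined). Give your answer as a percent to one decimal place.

Numerator: 507
Known eligible: 507 + 65 + 142 + 290 + 29 = 1033
e = 1033 / (1033 + 112) = 1033 / 1145 = 0.9022
e × U: 0.9022 × 438 = 395.16
Denominator: 1033 + 395.16 = 1428.16
RR3 = 507 / 1428.16 = 0.3550

35.5%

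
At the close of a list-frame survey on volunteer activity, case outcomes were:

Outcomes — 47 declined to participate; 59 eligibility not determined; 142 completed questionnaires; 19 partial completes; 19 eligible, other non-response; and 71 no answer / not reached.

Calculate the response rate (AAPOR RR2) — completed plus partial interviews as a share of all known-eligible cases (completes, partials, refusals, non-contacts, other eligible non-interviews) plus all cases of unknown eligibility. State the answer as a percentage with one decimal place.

45.1%

Top = 142 + 19 = 161
Base = 142 + 19 + 47 + 71 + 19 + 59 = 357
RR2 = 161 / 357 = 0.4510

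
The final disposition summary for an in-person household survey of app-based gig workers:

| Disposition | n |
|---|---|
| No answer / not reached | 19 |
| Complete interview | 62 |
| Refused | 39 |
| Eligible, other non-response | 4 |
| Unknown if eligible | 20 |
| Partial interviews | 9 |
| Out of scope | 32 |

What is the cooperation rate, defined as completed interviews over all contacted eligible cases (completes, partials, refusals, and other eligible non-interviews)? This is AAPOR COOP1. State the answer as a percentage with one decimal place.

54.4%

Num: 62
Denominator: 62 + 9 + 39 + 4 = 114
COOP1 = 62 / 114 = 0.5439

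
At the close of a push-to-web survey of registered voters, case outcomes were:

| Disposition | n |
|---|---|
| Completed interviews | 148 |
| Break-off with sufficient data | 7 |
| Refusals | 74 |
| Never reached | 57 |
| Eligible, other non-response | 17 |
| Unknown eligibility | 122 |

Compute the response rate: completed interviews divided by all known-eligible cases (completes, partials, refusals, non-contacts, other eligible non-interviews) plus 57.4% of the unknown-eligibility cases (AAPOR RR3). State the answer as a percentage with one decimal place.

39.7%

Numerator → 148
Eligible (known) → 148 + 7 + 74 + 57 + 17 = 303
Eligible share of unknowns → 0.5740 × 122 = 70.03
Denom → 303 + 70.03 = 373.03
RR3 = 148 / 373.03 = 0.3968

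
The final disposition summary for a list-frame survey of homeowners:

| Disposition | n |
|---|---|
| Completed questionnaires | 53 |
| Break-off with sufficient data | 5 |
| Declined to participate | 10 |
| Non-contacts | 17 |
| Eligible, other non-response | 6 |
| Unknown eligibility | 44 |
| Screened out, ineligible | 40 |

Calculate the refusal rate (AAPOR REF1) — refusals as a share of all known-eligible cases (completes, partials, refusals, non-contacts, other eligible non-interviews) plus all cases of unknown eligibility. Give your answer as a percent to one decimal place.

Numerator → 10
Denominator → 53 + 5 + 10 + 17 + 6 + 44 = 135
REF1 = 10 / 135 = 0.0741

7.4%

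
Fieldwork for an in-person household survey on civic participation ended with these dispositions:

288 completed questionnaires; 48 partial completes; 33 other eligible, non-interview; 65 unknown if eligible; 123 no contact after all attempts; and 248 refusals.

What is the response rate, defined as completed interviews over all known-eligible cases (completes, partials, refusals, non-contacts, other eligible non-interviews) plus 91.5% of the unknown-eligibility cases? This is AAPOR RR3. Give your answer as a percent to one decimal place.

36.0%

Top → 288
Determined eligible → 288 + 48 + 248 + 123 + 33 = 740
e × U → 0.9150 × 65 = 59.48
Denominator → 740 + 59.48 = 799.48
RR3 = 288 / 799.48 = 0.3602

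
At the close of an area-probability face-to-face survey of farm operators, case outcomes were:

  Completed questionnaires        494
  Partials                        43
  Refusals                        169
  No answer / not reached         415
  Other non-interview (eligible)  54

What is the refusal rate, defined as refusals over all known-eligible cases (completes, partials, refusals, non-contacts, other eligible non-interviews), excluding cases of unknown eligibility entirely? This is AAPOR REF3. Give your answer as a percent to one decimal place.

14.4%

Num: 169
Denom: 494 + 43 + 169 + 415 + 54 = 1175
REF3 = 169 / 1175 = 0.1438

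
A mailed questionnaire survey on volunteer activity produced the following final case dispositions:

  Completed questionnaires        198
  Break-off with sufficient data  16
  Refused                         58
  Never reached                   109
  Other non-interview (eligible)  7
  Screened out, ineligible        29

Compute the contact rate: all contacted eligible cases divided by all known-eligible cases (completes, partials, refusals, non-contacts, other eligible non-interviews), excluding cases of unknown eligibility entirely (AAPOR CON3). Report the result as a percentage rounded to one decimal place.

Num = 198 + 16 + 58 + 7 = 279
Denom = 198 + 16 + 58 + 109 + 7 = 388
CON3 = 279 / 388 = 0.7191

71.9%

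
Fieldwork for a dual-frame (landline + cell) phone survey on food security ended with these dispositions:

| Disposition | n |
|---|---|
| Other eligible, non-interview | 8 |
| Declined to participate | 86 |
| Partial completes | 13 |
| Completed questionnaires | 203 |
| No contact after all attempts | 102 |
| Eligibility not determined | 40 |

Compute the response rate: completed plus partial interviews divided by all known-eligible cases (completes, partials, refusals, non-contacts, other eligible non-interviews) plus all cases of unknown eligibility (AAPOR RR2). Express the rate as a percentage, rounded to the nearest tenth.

Num → 203 + 13 = 216
Denom → 203 + 13 + 86 + 102 + 8 + 40 = 452
RR2 = 216 / 452 = 0.4779

47.8%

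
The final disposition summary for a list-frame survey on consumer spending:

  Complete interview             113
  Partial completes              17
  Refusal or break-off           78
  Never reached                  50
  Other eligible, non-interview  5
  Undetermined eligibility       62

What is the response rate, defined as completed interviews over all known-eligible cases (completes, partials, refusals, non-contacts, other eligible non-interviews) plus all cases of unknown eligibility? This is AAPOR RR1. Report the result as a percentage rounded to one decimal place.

34.8%

Top: 113
Base: 113 + 17 + 78 + 50 + 5 + 62 = 325
RR1 = 113 / 325 = 0.3477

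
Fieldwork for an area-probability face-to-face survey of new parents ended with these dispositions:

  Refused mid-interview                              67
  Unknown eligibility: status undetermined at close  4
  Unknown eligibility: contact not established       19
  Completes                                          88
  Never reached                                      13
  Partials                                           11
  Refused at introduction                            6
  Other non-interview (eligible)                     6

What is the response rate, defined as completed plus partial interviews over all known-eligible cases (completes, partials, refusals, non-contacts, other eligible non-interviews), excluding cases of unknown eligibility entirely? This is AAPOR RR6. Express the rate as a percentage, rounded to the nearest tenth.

Refusals = 6 + 67 = 73
Unknown eligibility = 19 + 4 = 23
Numerator = 88 + 11 = 99
Denominator = 88 + 11 + 73 + 13 + 6 = 191
RR6 = 99 / 191 = 0.5183

51.8%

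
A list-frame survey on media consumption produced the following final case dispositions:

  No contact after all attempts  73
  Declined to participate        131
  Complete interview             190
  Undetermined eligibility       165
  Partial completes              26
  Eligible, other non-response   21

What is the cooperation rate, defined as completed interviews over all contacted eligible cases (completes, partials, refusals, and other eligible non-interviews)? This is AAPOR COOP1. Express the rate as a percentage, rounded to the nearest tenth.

Num = 190
Base = 190 + 26 + 131 + 21 = 368
COOP1 = 190 / 368 = 0.5163

51.6%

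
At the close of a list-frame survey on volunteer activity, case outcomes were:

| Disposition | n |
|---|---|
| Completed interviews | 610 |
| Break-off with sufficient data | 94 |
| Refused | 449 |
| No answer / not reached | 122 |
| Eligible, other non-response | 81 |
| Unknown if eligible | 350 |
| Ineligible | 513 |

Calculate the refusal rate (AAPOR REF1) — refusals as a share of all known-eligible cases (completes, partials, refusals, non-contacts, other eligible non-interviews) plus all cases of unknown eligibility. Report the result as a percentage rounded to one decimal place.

26.3%

Numerator = 449
Denom = 610 + 94 + 449 + 122 + 81 + 350 = 1706
REF1 = 449 / 1706 = 0.2632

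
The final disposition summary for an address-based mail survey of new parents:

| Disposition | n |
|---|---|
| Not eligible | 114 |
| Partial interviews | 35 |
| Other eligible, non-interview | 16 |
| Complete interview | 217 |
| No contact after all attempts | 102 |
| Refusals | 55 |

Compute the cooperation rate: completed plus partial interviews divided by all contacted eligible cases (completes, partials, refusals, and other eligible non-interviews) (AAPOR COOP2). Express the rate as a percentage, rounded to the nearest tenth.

Top = 217 + 35 = 252
Denom = 217 + 35 + 55 + 16 = 323
COOP2 = 252 / 323 = 0.7802

78.0%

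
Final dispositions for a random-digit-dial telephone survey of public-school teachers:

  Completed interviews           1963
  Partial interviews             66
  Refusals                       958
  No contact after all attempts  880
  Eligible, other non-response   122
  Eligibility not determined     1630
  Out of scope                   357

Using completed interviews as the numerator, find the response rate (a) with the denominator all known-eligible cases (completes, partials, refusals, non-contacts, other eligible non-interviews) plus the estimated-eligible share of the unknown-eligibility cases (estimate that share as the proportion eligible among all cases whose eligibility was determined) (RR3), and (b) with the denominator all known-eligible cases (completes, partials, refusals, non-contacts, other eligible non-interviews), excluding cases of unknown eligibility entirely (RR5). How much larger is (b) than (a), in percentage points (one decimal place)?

13.4

Numerator → 1963
Known eligible → 1963 + 66 + 958 + 880 + 122 = 3989
e = 3989 / (3989 + 357) = 3989 / 4346 = 0.9179
Estimated eligible among unknowns → 0.9179 × 1630 = 1496.18
Base → 3989 + 1496.18 = 5485.18
RR3 = 1963 / 5485.18 = 0.3579
Base → 1963 + 66 + 958 + 880 + 122 = 3989
RR5 = 1963 / 3989 = 0.4921
Difference = 49.21 − 35.79 = 13.42 percentage points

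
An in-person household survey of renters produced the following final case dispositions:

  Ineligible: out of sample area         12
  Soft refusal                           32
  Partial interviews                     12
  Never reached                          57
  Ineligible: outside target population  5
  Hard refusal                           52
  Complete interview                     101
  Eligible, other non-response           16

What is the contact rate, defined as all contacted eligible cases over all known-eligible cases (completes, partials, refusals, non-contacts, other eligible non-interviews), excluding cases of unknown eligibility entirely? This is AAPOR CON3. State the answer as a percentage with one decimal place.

78.9%

Declined to participate = 52 + 32 = 84
Not eligible = 5 + 12 = 17
Num = 101 + 12 + 84 + 16 = 213
Denom = 101 + 12 + 84 + 57 + 16 = 270
CON3 = 213 / 270 = 0.7889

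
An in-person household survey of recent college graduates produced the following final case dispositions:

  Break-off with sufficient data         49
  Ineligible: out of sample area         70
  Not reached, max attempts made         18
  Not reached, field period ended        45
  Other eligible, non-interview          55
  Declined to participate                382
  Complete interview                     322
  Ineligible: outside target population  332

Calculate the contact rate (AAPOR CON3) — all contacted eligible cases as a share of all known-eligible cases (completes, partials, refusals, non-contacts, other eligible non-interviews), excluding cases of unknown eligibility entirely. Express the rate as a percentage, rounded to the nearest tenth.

No answer / not reached = 45 + 18 = 63
Out of scope = 332 + 70 = 402
Num: 322 + 49 + 382 + 55 = 808
Denominator: 322 + 49 + 382 + 63 + 55 = 871
CON3 = 808 / 871 = 0.9277

92.8%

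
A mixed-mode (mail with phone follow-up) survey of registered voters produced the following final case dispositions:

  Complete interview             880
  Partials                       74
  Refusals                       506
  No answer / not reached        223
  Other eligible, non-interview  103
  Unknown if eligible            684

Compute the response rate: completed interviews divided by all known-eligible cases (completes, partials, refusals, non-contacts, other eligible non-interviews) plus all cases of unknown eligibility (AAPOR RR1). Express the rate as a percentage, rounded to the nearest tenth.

35.6%

Top = 880
Base = 880 + 74 + 506 + 223 + 103 + 684 = 2470
RR1 = 880 / 2470 = 0.3563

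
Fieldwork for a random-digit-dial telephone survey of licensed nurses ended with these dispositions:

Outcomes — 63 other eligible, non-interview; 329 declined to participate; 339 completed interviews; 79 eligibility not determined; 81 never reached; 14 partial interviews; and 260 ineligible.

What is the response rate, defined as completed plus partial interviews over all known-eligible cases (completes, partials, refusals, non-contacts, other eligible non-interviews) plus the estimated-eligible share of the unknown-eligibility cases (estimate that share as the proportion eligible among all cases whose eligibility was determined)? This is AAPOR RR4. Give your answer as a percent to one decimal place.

39.8%

Numerator = 339 + 14 = 353
Eligible (known) = 339 + 14 + 329 + 81 + 63 = 826
e = 826 / (826 + 260) = 826 / 1086 = 0.7606
Estimated eligible among unknowns = 0.7606 × 79 = 60.09
Denom = 826 + 60.09 = 886.09
RR4 = 353 / 886.09 = 0.3984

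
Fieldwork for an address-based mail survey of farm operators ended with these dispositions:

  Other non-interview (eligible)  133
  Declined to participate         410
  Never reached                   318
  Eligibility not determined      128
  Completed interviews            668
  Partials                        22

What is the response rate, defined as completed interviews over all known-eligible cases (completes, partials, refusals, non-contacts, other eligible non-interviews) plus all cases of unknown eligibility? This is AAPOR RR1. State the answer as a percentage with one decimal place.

39.8%

Num = 668
Base = 668 + 22 + 410 + 318 + 133 + 128 = 1679
RR1 = 668 / 1679 = 0.3979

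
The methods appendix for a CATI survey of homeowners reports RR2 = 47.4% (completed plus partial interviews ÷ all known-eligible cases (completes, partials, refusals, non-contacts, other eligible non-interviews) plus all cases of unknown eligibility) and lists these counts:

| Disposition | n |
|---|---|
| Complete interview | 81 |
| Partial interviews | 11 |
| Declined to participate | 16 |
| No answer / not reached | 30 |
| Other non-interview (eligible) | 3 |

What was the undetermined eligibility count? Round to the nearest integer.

53

Num → 81 + 11 = 92
RR2 = 92 / D = 0.474
D = 92 / 0.474 = 194.1
Rest of base = 141
undetermined eligibility = 194.1 − 141 ≈ 53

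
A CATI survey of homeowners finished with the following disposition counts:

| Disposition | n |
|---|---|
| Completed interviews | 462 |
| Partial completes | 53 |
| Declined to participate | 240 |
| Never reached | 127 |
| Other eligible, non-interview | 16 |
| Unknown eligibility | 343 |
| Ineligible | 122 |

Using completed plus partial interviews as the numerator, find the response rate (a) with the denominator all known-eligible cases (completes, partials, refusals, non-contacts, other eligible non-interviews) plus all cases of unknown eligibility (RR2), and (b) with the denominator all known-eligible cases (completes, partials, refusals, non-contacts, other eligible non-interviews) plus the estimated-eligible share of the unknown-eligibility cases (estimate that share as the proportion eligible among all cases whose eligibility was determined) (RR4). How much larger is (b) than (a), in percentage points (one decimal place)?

Num: 462 + 53 = 515
Denominator: 462 + 53 + 240 + 127 + 16 + 343 = 1241
RR2 = 515 / 1241 = 0.4150
Determined eligible: 462 + 53 + 240 + 127 + 16 = 898
e = 898 / (898 + 122) = 898 / 1020 = 0.8804
Eligible share of unknowns: 0.8804 × 343 = 301.98
Denominator: 898 + 301.98 = 1199.98
RR4 = 515 / 1199.98 = 0.4292
Difference = 42.92 − 41.50 = 1.42 percentage points

1.4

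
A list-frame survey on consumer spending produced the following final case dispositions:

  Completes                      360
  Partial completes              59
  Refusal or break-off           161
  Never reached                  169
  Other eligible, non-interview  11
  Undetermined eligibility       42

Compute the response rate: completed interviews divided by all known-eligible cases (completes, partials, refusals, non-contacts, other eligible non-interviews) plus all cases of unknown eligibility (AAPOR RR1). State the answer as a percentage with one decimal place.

44.9%

Num: 360
Base: 360 + 59 + 161 + 169 + 11 + 42 = 802
RR1 = 360 / 802 = 0.4489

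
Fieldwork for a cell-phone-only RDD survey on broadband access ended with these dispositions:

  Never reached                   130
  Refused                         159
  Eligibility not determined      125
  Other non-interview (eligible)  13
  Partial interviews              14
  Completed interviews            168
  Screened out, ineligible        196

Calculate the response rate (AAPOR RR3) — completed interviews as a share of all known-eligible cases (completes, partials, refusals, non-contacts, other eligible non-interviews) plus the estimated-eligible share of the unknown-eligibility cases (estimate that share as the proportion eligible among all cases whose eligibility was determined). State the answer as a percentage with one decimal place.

29.3%

Num: 168
Determined eligible: 168 + 14 + 159 + 130 + 13 = 484
e = 484 / (484 + 196) = 484 / 680 = 0.7118
e × U: 0.7118 × 125 = 88.97
Base: 484 + 88.97 = 572.97
RR3 = 168 / 572.97 = 0.2932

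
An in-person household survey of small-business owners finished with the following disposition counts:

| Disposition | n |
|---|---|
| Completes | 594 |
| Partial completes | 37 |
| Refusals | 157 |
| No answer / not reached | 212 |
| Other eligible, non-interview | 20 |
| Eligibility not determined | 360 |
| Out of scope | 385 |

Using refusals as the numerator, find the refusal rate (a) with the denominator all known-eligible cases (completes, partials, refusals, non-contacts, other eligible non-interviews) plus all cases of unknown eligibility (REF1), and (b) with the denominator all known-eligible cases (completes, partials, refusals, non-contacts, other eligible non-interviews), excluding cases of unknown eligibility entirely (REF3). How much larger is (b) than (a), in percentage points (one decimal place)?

Num: 157
Base: 594 + 37 + 157 + 212 + 20 + 360 = 1380
REF1 = 157 / 1380 = 0.1138
Base: 594 + 37 + 157 + 212 + 20 = 1020
REF3 = 157 / 1020 = 0.1539
Difference = 15.39 − 11.38 = 4.01 percentage points

4.0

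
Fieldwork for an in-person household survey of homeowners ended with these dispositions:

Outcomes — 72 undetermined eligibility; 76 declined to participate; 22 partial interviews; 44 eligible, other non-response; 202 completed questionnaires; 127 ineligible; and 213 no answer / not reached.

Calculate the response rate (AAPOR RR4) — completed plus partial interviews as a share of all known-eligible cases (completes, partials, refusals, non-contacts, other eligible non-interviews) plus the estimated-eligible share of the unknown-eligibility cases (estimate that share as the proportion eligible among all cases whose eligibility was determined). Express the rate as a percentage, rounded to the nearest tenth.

Num: 202 + 22 = 224
Known eligible: 202 + 22 + 76 + 213 + 44 = 557
e = 557 / (557 + 127) = 557 / 684 = 0.8143
Eligible share of unknowns: 0.8143 × 72 = 58.63
Denom: 557 + 58.63 = 615.63
RR4 = 224 / 615.63 = 0.3639

36.4%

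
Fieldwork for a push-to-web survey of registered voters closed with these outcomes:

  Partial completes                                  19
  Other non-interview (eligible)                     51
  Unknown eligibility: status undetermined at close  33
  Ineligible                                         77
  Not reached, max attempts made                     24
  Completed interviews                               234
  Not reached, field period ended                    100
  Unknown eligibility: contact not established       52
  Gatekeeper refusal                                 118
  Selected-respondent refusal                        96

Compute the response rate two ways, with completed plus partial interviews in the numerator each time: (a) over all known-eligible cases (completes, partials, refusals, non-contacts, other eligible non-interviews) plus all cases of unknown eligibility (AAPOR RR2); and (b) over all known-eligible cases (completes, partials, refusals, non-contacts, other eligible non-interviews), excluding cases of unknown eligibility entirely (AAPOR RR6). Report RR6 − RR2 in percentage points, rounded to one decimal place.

Refusal or break-off = 118 + 96 = 214
No contact after all attempts = 100 + 24 = 124
Unknown eligibility = 52 + 33 = 85
Top → 234 + 19 = 253
Denom → 234 + 19 + 214 + 124 + 51 + 85 = 727
RR2 = 253 / 727 = 0.3480
Denom → 234 + 19 + 214 + 124 + 51 = 642
RR6 = 253 / 642 = 0.3941
Difference = 39.41 − 34.80 = 4.61 percentage points

4.6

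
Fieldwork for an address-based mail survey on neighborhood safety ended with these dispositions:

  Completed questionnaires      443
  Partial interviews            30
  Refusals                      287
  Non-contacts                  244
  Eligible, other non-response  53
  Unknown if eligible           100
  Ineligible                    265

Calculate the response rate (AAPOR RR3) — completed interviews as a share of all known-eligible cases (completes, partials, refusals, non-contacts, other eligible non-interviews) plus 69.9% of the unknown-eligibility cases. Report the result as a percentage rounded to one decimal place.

39.3%

Num: 443
Determined eligible: 443 + 30 + 287 + 244 + 53 = 1057
Eligible share of unknowns: 0.6990 × 100 = 69.90
Denom: 1057 + 69.90 = 1126.90
RR3 = 443 / 1126.90 = 0.3931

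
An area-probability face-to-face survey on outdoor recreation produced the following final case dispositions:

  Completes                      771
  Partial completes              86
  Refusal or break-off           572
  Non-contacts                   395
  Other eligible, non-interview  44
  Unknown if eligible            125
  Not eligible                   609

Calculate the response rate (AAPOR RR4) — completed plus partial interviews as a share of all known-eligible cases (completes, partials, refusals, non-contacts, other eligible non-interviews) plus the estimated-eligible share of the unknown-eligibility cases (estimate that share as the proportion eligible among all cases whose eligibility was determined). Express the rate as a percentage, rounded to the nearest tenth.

43.7%

Top: 771 + 86 = 857
Known eligible: 771 + 86 + 572 + 395 + 44 = 1868
e = 1868 / (1868 + 609) = 1868 / 2477 = 0.7541
e × U: 0.7541 × 125 = 94.26
Base: 1868 + 94.26 = 1962.26
RR4 = 857 / 1962.26 = 0.4367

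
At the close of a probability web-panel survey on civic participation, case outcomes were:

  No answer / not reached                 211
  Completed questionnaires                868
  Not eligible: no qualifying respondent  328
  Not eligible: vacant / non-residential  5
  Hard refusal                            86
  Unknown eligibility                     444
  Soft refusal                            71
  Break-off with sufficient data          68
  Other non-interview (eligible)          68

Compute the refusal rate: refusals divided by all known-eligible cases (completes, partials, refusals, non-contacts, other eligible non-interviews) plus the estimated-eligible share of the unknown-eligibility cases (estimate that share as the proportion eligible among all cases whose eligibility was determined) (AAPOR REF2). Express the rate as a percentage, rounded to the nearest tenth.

9.1%

Refused = 86 + 71 = 157
Not eligible = 328 + 5 = 333
Top: 157
Known eligible: 868 + 68 + 157 + 211 + 68 = 1372
e = 1372 / (1372 + 333) = 1372 / 1705 = 0.8047
e × U: 0.8047 × 444 = 357.29
Denom: 1372 + 357.29 = 1729.29
REF2 = 157 / 1729.29 = 0.0908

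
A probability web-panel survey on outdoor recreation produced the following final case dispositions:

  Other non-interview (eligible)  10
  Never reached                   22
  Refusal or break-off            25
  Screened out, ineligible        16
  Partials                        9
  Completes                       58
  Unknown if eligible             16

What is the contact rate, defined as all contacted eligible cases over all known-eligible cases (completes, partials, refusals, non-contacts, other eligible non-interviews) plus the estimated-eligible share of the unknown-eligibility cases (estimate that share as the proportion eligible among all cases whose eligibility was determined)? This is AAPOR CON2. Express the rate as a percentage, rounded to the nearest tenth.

Top: 58 + 9 + 25 + 10 = 102
Known eligible: 58 + 9 + 25 + 22 + 10 = 124
e = 124 / (124 + 16) = 124 / 140 = 0.8857
Estimated eligible among unknowns: 0.8857 × 16 = 14.17
Base: 124 + 14.17 = 138.17
CON2 = 102 / 138.17 = 0.7382

73.8%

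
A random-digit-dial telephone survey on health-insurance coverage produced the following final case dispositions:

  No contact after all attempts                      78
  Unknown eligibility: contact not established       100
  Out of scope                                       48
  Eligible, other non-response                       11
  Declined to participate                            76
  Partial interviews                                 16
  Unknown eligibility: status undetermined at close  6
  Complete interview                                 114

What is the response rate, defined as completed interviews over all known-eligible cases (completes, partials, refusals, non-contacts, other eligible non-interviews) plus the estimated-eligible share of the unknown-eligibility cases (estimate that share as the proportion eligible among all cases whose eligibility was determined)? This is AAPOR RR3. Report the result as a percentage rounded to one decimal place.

29.5%

Eligibility not determined = 100 + 6 = 106
Num: 114
Eligible (known): 114 + 16 + 76 + 78 + 11 = 295
e = 295 / (295 + 48) = 295 / 343 = 0.8601
Estimated eligible among unknowns: 0.8601 × 106 = 91.17
Base: 295 + 91.17 = 386.17
RR3 = 114 / 386.17 = 0.2952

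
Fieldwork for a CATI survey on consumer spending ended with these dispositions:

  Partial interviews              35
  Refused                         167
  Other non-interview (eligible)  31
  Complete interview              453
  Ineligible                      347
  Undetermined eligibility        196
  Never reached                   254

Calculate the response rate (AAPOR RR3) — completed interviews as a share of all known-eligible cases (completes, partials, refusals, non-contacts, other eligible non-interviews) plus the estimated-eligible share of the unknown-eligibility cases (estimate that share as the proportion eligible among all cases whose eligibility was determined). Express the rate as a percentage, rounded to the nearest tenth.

Numerator → 453
Known eligible → 453 + 35 + 167 + 254 + 31 = 940
e = 940 / (940 + 347) = 940 / 1287 = 0.7304
Eligible share of unknowns → 0.7304 × 196 = 143.16
Denominator → 940 + 143.16 = 1083.16
RR3 = 453 / 1083.16 = 0.4182

41.8%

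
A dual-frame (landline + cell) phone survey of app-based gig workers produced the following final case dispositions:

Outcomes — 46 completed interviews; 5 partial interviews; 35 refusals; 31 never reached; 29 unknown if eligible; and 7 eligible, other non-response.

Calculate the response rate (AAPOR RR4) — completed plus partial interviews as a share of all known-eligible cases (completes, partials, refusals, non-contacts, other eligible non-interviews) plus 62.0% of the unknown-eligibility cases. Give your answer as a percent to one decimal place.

Top → 46 + 5 = 51
Eligible (known) → 46 + 5 + 35 + 31 + 7 = 124
e × U → 0.6200 × 29 = 17.98
Base → 124 + 17.98 = 141.98
RR4 = 51 / 141.98 = 0.3592

35.9%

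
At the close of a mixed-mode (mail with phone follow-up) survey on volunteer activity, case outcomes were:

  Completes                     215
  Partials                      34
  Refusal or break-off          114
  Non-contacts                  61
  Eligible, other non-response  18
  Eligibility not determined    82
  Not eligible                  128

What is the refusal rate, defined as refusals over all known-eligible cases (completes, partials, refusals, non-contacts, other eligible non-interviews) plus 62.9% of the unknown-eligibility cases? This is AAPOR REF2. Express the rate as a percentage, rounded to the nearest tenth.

Top → 114
Determined eligible → 215 + 34 + 114 + 61 + 18 = 442
e × U → 0.6290 × 82 = 51.58
Denom → 442 + 51.58 = 493.58
REF2 = 114 / 493.58 = 0.2310

23.1%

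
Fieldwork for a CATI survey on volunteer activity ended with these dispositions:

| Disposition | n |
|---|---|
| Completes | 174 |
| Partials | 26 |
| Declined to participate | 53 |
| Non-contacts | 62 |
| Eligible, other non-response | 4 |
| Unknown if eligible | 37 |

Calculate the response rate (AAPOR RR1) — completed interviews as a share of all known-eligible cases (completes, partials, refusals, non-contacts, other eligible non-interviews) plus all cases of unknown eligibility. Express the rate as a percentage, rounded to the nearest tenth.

Top: 174
Denom: 174 + 26 + 53 + 62 + 4 + 37 = 356
RR1 = 174 / 356 = 0.4888

48.9%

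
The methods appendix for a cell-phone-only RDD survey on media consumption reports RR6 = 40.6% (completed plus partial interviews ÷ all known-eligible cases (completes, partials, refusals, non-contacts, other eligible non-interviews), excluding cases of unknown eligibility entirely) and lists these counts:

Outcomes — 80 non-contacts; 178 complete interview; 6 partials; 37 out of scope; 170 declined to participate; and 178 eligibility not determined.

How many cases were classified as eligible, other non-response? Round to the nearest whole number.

Num → 178 + 6 = 184
RR6 = 184 / D = 0.406
D = 184 / 0.406 = 453.2
Remaining denominator categories sum to 434
eligible, other non-response = 453.2 − 434 ≈ 19

19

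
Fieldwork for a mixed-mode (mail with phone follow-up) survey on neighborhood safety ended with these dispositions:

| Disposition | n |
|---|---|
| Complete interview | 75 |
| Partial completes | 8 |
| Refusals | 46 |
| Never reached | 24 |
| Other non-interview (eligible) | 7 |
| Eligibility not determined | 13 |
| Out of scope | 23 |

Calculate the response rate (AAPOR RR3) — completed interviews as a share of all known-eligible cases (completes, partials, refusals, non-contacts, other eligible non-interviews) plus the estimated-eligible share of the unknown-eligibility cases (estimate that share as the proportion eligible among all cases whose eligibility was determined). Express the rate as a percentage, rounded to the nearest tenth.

43.8%

Numerator: 75
Eligible (known): 75 + 8 + 46 + 24 + 7 = 160
e = 160 / (160 + 23) = 160 / 183 = 0.8743
Eligible share of unknowns: 0.8743 × 13 = 11.37
Denom: 160 + 11.37 = 171.37
RR3 = 75 / 171.37 = 0.4376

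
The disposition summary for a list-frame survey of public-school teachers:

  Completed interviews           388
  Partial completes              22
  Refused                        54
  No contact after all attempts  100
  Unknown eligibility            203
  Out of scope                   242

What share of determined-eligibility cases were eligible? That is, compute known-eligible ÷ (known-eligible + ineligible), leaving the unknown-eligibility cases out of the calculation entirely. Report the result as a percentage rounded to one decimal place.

70.0%

Eligible (known) = 388 + 22 + 54 + 100 = 564
e = 564 / (564 + 242) = 564 / 806 = 0.6998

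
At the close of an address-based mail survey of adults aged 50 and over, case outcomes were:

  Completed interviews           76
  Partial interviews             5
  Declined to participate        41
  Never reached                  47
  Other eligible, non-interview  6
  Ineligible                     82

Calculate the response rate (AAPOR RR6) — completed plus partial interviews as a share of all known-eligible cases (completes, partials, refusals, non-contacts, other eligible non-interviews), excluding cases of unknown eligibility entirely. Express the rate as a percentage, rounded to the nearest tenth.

46.3%

Numerator → 76 + 5 = 81
Base → 76 + 5 + 41 + 47 + 6 = 175
RR6 = 81 / 175 = 0.4629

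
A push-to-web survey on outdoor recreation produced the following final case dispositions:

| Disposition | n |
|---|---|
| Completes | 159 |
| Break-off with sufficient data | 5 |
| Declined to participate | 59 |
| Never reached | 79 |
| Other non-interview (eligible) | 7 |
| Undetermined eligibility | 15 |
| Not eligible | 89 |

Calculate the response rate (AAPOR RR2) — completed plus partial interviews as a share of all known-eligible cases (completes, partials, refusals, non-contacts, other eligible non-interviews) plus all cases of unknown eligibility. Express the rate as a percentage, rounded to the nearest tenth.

50.6%

Num: 159 + 5 = 164
Denominator: 159 + 5 + 59 + 79 + 7 + 15 = 324
RR2 = 164 / 324 = 0.5062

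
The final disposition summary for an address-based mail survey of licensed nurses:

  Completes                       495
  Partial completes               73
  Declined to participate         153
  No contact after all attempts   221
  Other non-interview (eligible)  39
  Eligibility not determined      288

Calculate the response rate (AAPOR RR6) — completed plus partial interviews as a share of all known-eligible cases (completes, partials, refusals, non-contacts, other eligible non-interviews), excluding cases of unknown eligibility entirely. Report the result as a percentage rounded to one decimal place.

Num = 495 + 73 = 568
Base = 495 + 73 + 153 + 221 + 39 = 981
RR6 = 568 / 981 = 0.5790

57.9%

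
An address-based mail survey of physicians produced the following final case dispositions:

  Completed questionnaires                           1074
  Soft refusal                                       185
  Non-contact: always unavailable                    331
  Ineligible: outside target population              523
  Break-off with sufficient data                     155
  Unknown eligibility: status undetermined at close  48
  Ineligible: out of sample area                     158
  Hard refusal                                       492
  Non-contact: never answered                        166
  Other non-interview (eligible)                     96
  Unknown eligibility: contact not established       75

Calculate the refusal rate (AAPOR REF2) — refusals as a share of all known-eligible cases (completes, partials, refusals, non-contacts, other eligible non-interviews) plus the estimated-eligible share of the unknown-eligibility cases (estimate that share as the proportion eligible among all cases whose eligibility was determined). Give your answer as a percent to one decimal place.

Declined to participate = 492 + 185 = 677
Non-contacts = 166 + 331 = 497
Undetermined eligibility = 75 + 48 = 123
Ineligible = 523 + 158 = 681
Numerator = 677
Known eligible = 1074 + 155 + 677 + 497 + 96 = 2499
e = 2499 / (2499 + 681) = 2499 / 3180 = 0.7858
e × U = 0.7858 × 123 = 96.65
Base = 2499 + 96.65 = 2595.65
REF2 = 677 / 2595.65 = 0.2608

26.1%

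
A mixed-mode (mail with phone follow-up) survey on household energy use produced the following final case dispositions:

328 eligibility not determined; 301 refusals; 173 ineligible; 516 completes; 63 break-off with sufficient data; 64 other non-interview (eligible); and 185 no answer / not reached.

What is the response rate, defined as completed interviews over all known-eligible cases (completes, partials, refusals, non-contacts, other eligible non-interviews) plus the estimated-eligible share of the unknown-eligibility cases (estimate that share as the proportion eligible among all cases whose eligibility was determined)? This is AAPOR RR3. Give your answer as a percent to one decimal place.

Num → 516
Eligible (known) → 516 + 63 + 301 + 185 + 64 = 1129
e = 1129 / (1129 + 173) = 1129 / 1302 = 0.8671
Estimated eligible among unknowns → 0.8671 × 328 = 284.41
Denominator → 1129 + 284.41 = 1413.41
RR3 = 516 / 1413.41 = 0.3651

36.5%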